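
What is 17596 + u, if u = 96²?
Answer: 26812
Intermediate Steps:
u = 9216
17596 + u = 17596 + 9216 = 26812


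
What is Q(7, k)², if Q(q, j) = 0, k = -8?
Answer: 0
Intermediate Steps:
Q(7, k)² = 0² = 0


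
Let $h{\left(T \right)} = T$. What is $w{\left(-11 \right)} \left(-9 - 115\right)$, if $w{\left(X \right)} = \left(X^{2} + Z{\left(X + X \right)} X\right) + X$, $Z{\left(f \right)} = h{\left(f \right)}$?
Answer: $-43648$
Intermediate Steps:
$Z{\left(f \right)} = f$
$w{\left(X \right)} = X + 3 X^{2}$ ($w{\left(X \right)} = \left(X^{2} + \left(X + X\right) X\right) + X = \left(X^{2} + 2 X X\right) + X = \left(X^{2} + 2 X^{2}\right) + X = 3 X^{2} + X = X + 3 X^{2}$)
$w{\left(-11 \right)} \left(-9 - 115\right) = - 11 \left(1 + 3 \left(-11\right)\right) \left(-9 - 115\right) = - 11 \left(1 - 33\right) \left(-124\right) = \left(-11\right) \left(-32\right) \left(-124\right) = 352 \left(-124\right) = -43648$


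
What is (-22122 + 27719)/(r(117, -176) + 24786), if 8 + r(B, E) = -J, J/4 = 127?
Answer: 5597/24270 ≈ 0.23061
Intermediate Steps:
J = 508 (J = 4*127 = 508)
r(B, E) = -516 (r(B, E) = -8 - 1*508 = -8 - 508 = -516)
(-22122 + 27719)/(r(117, -176) + 24786) = (-22122 + 27719)/(-516 + 24786) = 5597/24270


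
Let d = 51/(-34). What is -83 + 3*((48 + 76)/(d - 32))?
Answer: -6305/67 ≈ -94.104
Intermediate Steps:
d = -3/2 (d = 51*(-1/34) = -3/2 ≈ -1.5000)
-83 + 3*((48 + 76)/(d - 32)) = -83 + 3*((48 + 76)/(-3/2 - 32)) = -83 + 3*(124/(-67/2)) = -83 + 3*(124*(-2/67)) = -83 + 3*(-248/67) = -83 - 744/67 = -6305/67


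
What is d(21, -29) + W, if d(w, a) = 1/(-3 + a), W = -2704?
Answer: -86529/32 ≈ -2704.0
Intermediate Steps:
d(21, -29) + W = 1/(-3 - 29) - 2704 = 1/(-32) - 2704 = -1/32 - 2704 = -86529/32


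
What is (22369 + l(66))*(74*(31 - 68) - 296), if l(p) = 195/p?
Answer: -746641611/11 ≈ -6.7876e+7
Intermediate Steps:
(22369 + l(66))*(74*(31 - 68) - 296) = (22369 + 195/66)*(74*(31 - 68) - 296) = (22369 + 195*(1/66))*(74*(-37) - 296) = (22369 + 65/22)*(-2738 - 296) = (492183/22)*(-3034) = -746641611/11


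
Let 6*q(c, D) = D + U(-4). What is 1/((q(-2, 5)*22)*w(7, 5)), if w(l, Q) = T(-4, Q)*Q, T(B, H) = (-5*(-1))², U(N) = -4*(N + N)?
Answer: 3/50875 ≈ 5.8968e-5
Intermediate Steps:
U(N) = -8*N
T(B, H) = 25 (T(B, H) = 5² = 25)
q(c, D) = 16/3 + D/6 (q(c, D) = (D - 8*(-4))/6 = (D + 32)/6 = (32 + D)/6 = 16/3 + D/6)
w(l, Q) = 25*Q
1/((q(-2, 5)*22)*w(7, 5)) = 1/(((16/3 + (⅙)*5)*22)*(25*5)) = 1/(((16/3 + ⅚)*22)*125) = 1/(((37/6)*22)*125) = 1/((407/3)*125) = 1/(50875/3) = 3/50875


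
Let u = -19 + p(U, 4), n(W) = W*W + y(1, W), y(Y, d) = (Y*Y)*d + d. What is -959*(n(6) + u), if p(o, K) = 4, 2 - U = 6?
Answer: -31647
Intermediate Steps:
U = -4 (U = 2 - 1*6 = 2 - 6 = -4)
y(Y, d) = d + d*Y² (y(Y, d) = Y²*d + d = d*Y² + d = d + d*Y²)
n(W) = W² + 2*W (n(W) = W*W + W*(1 + 1²) = W² + W*(1 + 1) = W² + W*2 = W² + 2*W)
u = -15 (u = -19 + 4 = -15)
-959*(n(6) + u) = -959*(6*(2 + 6) - 15) = -959*(6*8 - 15) = -959*(48 - 15) = -959*33 = -31647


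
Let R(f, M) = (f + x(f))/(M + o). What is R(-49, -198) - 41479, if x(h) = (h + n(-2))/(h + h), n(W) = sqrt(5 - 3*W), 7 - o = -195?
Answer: -331929/8 - sqrt(11)/392 ≈ -41491.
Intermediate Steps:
o = 202 (o = 7 - 1*(-195) = 7 + 195 = 202)
x(h) = (h + sqrt(11))/(2*h) (x(h) = (h + sqrt(5 - 3*(-2)))/(h + h) = (h + sqrt(5 + 6))/((2*h)) = (h + sqrt(11))*(1/(2*h)) = (h + sqrt(11))/(2*h))
R(f, M) = (f + (f + sqrt(11))/(2*f))/(202 + M) (R(f, M) = (f + (f + sqrt(11))/(2*f))/(M + 202) = (f + (f + sqrt(11))/(2*f))/(202 + M))
R(-49, -198) - 41479 = (1/2)*(-49 + sqrt(11) + 2*(-49)**2)/(-49*(202 - 198)) - 41479 = (1/2)*(-1/49)*(-49 + sqrt(11) + 2*2401)/4 - 41479 = (1/2)*(-1/49)*(1/4)*(-49 + sqrt(11) + 4802) - 41479 = (1/2)*(-1/49)*(1/4)*(4753 + sqrt(11)) - 41479 = (-97/8 - sqrt(11)/392) - 41479 = -331929/8 - sqrt(11)/392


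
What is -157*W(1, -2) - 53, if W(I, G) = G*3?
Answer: 889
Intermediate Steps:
W(I, G) = 3*G
-157*W(1, -2) - 53 = -471*(-2) - 53 = -157*(-6) - 53 = 942 - 53 = 889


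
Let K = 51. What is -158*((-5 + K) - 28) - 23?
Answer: -2867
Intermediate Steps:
-158*((-5 + K) - 28) - 23 = -158*((-5 + 51) - 28) - 23 = -158*(46 - 28) - 23 = -158*18 - 23 = -2844 - 23 = -2867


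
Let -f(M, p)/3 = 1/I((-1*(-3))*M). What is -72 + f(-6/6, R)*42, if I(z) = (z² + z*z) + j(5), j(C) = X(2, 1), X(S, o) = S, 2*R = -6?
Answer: -783/10 ≈ -78.300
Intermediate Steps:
R = -3 (R = (½)*(-6) = -3)
j(C) = 2
I(z) = 2 + 2*z² (I(z) = (z² + z*z) + 2 = (z² + z²) + 2 = 2*z² + 2 = 2 + 2*z²)
f(M, p) = -3/(2 + 18*M²) (f(M, p) = -3/(2 + 2*((-1*(-3))*M)²) = -3/(2 + 2*(3*M)²) = -3/(2 + 2*(9*M²)) = -3/(2 + 18*M²))
-72 + f(-6/6, R)*42 = -72 - 3/(2 + 18*(-6/6)²)*42 = -72 - 3/(2 + 18*(-6*⅙)²)*42 = -72 - 3/(2 + 18*(-1)²)*42 = -72 - 3/(2 + 18*1)*42 = -72 - 3/(2 + 18)*42 = -72 - 3/20*42 = -72 - 63/10 = -783/10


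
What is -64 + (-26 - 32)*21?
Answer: -1282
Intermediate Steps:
-64 + (-26 - 32)*21 = -64 - 58*21 = -64 - 1218 = -1282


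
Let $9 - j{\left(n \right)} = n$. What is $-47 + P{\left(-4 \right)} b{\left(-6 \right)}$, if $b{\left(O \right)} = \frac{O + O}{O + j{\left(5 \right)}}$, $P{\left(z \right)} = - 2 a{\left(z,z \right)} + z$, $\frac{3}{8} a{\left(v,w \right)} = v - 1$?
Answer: $89$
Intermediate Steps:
$a{\left(v,w \right)} = - \frac{8}{3} + \frac{8 v}{3}$ ($a{\left(v,w \right)} = \frac{8 \left(v - 1\right)}{3} = \frac{8 \left(-1 + v\right)}{3} = - \frac{8}{3} + \frac{8 v}{3}$)
$j{\left(n \right)} = 9 - n$
$P{\left(z \right)} = \frac{16}{3} - \frac{13 z}{3}$ ($P{\left(z \right)} = - 2 \left(- \frac{8}{3} + \frac{8 z}{3}\right) + z = \left(\frac{16}{3} - \frac{16 z}{3}\right) + z = \frac{16}{3} - \frac{13 z}{3}$)
$b{\left(O \right)} = \frac{2 O}{4 + O}$ ($b{\left(O \right)} = \frac{O + O}{O + \left(9 - 5\right)} = \frac{2 O}{O + \left(9 - 5\right)} = \frac{2 O}{O + 4} = \frac{2 O}{4 + O}$)
$-47 + P{\left(-4 \right)} b{\left(-6 \right)} = -47 + \left(\frac{16}{3} - - \frac{52}{3}\right) 2 \left(-6\right) \frac{1}{4 - 6} = -47 + \left(\frac{16}{3} + \frac{52}{3}\right) 2 \left(-6\right) \frac{1}{-2} = -47 + \frac{68 \cdot 2 \left(-6\right) \left(- \frac{1}{2}\right)}{3} = -47 + \frac{68}{3} \cdot 6 = -47 + 136 = 89$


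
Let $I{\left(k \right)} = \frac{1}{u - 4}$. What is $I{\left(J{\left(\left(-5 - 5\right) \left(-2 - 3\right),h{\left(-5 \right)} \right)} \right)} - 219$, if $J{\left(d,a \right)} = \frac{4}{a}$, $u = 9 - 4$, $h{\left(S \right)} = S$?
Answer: $-218$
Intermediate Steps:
$u = 5$ ($u = 9 - 4 = 5$)
$I{\left(k \right)} = 1$ ($I{\left(k \right)} = \frac{1}{5 - 4} = 1^{-1} = 1$)
$I{\left(J{\left(\left(-5 - 5\right) \left(-2 - 3\right),h{\left(-5 \right)} \right)} \right)} - 219 = 1 - 219 = -218$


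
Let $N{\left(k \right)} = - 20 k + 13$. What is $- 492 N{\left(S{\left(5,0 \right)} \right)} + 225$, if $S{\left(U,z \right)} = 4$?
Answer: $33189$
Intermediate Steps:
$N{\left(k \right)} = 13 - 20 k$
$- 492 N{\left(S{\left(5,0 \right)} \right)} + 225 = - 492 \left(13 - 80\right) + 225 = \left(-492\right) \left(-67\right) + 225 = 32964 + 225 = 33189$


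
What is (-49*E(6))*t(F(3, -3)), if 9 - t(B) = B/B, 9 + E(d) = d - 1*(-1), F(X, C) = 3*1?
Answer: 784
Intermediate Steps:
F(X, C) = 3
E(d) = -8 + d (E(d) = -9 + (d - 1*(-1)) = -9 + (d + 1) = -9 + (1 + d) = -8 + d)
t(B) = 8 (t(B) = 9 - B/B = 9 - 1*1 = 9 - 1 = 8)
(-49*E(6))*t(F(3, -3)) = -49*(-8 + 6)*8 = -49*(-2)*8 = 98*8 = 784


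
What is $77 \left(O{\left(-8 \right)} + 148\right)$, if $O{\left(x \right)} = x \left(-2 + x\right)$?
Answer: $17556$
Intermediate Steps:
$77 \left(O{\left(-8 \right)} + 148\right) = 77 \left(- 8 \left(-2 - 8\right) + 148\right) = 77 \left(\left(-8\right) \left(-10\right) + 148\right) = 77 \left(80 + 148\right) = 77 \cdot 228 = 17556$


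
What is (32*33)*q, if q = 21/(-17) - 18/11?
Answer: -51552/17 ≈ -3032.5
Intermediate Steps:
q = -537/187 (q = 21*(-1/17) - 18*1/11 = -21/17 - 18/11 = -537/187 ≈ -2.8717)
(32*33)*q = (32*33)*(-537/187) = 1056*(-537/187) = -51552/17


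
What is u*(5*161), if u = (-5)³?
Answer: -100625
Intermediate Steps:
u = -125
u*(5*161) = -625*161 = -125*805 = -100625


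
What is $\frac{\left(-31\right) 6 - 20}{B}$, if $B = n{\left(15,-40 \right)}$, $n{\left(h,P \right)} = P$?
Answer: $\frac{103}{20} \approx 5.15$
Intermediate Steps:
$B = -40$
$\frac{\left(-31\right) 6 - 20}{B} = \frac{\left(-31\right) 6 - 20}{-40} = \left(-186 - 20\right) \left(- \frac{1}{40}\right) = \left(-206\right) \left(- \frac{1}{40}\right) = \frac{103}{20}$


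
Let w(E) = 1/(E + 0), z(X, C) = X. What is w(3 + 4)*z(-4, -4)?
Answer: -4/7 ≈ -0.57143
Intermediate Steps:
w(E) = 1/E
w(3 + 4)*z(-4, -4) = -4/(3 + 4) = -4/7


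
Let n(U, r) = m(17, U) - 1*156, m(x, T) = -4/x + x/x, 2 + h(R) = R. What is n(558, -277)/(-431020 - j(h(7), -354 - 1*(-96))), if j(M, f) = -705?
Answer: 2639/7315355 ≈ 0.00036075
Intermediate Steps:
h(R) = -2 + R
m(x, T) = 1 - 4/x (m(x, T) = -4/x + 1 = 1 - 4/x)
n(U, r) = -2639/17 (n(U, r) = (-4 + 17)/17 - 1*156 = (1/17)*13 - 156 = 13/17 - 156 = -2639/17)
n(558, -277)/(-431020 - j(h(7), -354 - 1*(-96))) = -2639/(17*(-431020 - 1*(-705))) = -2639/(17*(-431020 + 705)) = -2639/17/(-430315) = -2639/17*(-1/430315) = 2639/7315355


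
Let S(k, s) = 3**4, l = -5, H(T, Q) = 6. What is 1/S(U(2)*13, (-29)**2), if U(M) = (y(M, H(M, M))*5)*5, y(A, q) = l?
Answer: 1/81 ≈ 0.012346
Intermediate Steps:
y(A, q) = -5
U(M) = -125 (U(M) = -5*5*5 = -25*5 = -125)
S(k, s) = 81
1/S(U(2)*13, (-29)**2) = 1/81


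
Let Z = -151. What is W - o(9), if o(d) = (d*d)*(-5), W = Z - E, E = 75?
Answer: 179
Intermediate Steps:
W = -226 (W = -151 - 1*75 = -151 - 75 = -226)
o(d) = -5*d**2 (o(d) = d**2*(-5) = -5*d**2)
W - o(9) = -226 - (-5)*9**2 = -226 - (-5)*81 = -226 - 1*(-405) = -226 + 405 = 179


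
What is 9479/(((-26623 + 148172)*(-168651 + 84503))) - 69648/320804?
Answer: -178092528873103/820304269315652 ≈ -0.21711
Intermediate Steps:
9479/(((-26623 + 148172)*(-168651 + 84503))) - 69648/320804 = 9479/((121549*(-84148))) - 69648*1/320804 = 9479/(-10228105252) - 17412/80201 = 9479*(-1/10228105252) - 17412/80201 = -9479/10228105252 - 17412/80201 = -178092528873103/820304269315652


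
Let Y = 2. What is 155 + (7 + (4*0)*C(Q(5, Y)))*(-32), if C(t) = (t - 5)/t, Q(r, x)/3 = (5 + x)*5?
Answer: -69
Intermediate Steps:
Q(r, x) = 75 + 15*x (Q(r, x) = 3*((5 + x)*5) = 3*(25 + 5*x) = 75 + 15*x)
C(t) = (-5 + t)/t
155 + (7 + (4*0)*C(Q(5, Y)))*(-32) = 155 + (7 + (4*0)*((-5 + (75 + 15*2))/(75 + 15*2)))*(-32) = 155 + (7 + 0*((-5 + (75 + 30))/(75 + 30)))*(-32) = 155 + (7 + 0*((-5 + 105)/105))*(-32) = 155 + (7 + 0*((1/105)*100))*(-32) = 155 + (7 + 0*(20/21))*(-32) = 155 + (7 + 0)*(-32) = 155 + 7*(-32) = 155 - 224 = -69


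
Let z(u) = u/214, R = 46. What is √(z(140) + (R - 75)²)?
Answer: √9636099/107 ≈ 29.011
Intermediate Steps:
z(u) = u/214 (z(u) = u*(1/214) = u/214)
√(z(140) + (R - 75)²) = √((1/214)*140 + (46 - 75)²) = √(70/107 + (-29)²) = √(70/107 + 841) = √(90057/107) = √9636099/107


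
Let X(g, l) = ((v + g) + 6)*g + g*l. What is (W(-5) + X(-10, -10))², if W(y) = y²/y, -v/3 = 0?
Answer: 18225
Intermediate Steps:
v = 0 (v = -3*0 = 0)
X(g, l) = g*l + g*(6 + g) (X(g, l) = ((0 + g) + 6)*g + g*l = (g + 6)*g + g*l = (6 + g)*g + g*l = g*(6 + g) + g*l = g*l + g*(6 + g))
W(y) = y
(W(-5) + X(-10, -10))² = (-5 - 10*(6 - 10 - 10))² = (-5 - 10*(-14))² = (-5 + 140)² = 135² = 18225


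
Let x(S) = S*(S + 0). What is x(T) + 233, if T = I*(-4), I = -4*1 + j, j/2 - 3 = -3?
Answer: 489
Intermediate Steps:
j = 0 (j = 6 + 2*(-3) = 6 - 6 = 0)
I = -4 (I = -4*1 + 0 = -4 + 0 = -4)
T = 16 (T = -4*(-4) = 16)
x(S) = S**2 (x(S) = S*S = S**2)
x(T) + 233 = 16**2 + 233 = 256 + 233 = 489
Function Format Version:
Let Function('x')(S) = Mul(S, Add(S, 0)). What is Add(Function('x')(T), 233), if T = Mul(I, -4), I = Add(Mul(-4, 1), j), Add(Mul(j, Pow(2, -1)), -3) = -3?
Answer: 489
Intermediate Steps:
j = 0 (j = Add(6, Mul(2, -3)) = Add(6, -6) = 0)
I = -4 (I = Add(Mul(-4, 1), 0) = Add(-4, 0) = -4)
T = 16 (T = Mul(-4, -4) = 16)
Function('x')(S) = Pow(S, 2) (Function('x')(S) = Mul(S, S) = Pow(S, 2))
Add(Function('x')(T), 233) = Add(Pow(16, 2), 233) = Add(256, 233) = 489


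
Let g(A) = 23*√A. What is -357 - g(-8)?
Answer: -357 - 46*I*√2 ≈ -357.0 - 65.054*I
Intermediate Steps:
-357 - g(-8) = -357 - 23*√(-8) = -357 - 23*2*I*√2 = -357 - 46*I*√2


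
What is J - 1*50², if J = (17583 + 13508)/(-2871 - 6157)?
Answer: -22601091/9028 ≈ -2503.4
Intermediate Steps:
J = -31091/9028 (J = 31091/(-9028) = 31091*(-1/9028) = -31091/9028 ≈ -3.4438)
J - 1*50² = -31091/9028 - 1*50² = -31091/9028 - 1*2500 = -31091/9028 - 2500 = -22601091/9028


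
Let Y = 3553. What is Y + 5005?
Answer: 8558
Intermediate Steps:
Y + 5005 = 3553 + 5005 = 8558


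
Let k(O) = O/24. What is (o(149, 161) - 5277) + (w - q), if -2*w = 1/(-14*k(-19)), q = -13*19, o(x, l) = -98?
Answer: -682030/133 ≈ -5128.0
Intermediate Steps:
k(O) = O/24 (k(O) = O*(1/24) = O/24)
q = -247
w = -6/133 (w = -1/(2*((-7*(-19)/12))) = -1/(2*((-14*(-19/24)))) = -1/(2*133/12) = -½*12/133 = -6/133 ≈ -0.045113)
(o(149, 161) - 5277) + (w - q) = (-98 - 5277) + (-6/133 - 1*(-247)) = -5375 + (-6/133 + 247) = -5375 + 32845/133 = -682030/133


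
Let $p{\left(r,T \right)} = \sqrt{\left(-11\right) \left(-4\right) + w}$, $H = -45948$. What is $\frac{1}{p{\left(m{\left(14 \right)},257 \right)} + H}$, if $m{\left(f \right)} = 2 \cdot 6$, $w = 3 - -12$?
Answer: $- \frac{45948}{2111218645} - \frac{\sqrt{59}}{2111218645} \approx -2.1767 \cdot 10^{-5}$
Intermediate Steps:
$w = 15$ ($w = 3 + 12 = 15$)
$m{\left(f \right)} = 12$
$p{\left(r,T \right)} = \sqrt{59}$ ($p{\left(r,T \right)} = \sqrt{\left(-11\right) \left(-4\right) + 15} = \sqrt{44 + 15} = \sqrt{59}$)
$\frac{1}{p{\left(m{\left(14 \right)},257 \right)} + H} = \frac{1}{\sqrt{59} - 45948} = \frac{1}{-45948 + \sqrt{59}}$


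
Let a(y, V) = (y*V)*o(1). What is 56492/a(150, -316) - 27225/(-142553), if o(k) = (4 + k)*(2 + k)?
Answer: 2825967731/25338795750 ≈ 0.11153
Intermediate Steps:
o(k) = (2 + k)*(4 + k)
a(y, V) = 15*V*y (a(y, V) = (y*V)*(8 + 1**2 + 6*1) = (V*y)*(8 + 1 + 6) = (V*y)*15 = 15*V*y)
56492/a(150, -316) - 27225/(-142553) = 56492/((15*(-316)*150)) - 27225/(-142553) = 56492/(-711000) - 27225*(-1/142553) = 56492*(-1/711000) + 27225/142553 = -14123/177750 + 27225/142553 = 2825967731/25338795750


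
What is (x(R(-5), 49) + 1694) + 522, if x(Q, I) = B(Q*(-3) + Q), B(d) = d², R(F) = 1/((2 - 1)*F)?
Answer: 55404/25 ≈ 2216.2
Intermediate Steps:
R(F) = 1/F (R(F) = 1/(1*F) = 1/F)
x(Q, I) = 4*Q² (x(Q, I) = (Q*(-3) + Q)² = (-3*Q + Q)² = (-2*Q)² = 4*Q²)
(x(R(-5), 49) + 1694) + 522 = (4*(1/(-5))² + 1694) + 522 = (4*(-⅕)² + 1694) + 522 = (4*(1/25) + 1694) + 522 = (4/25 + 1694) + 522 = 42354/25 + 522 = 55404/25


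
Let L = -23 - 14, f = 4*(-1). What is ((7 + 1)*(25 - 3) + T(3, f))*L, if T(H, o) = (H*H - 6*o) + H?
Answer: -7844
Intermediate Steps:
f = -4
T(H, o) = H + H**2 - 6*o (T(H, o) = (H**2 - 6*o) + H = H + H**2 - 6*o)
L = -37
((7 + 1)*(25 - 3) + T(3, f))*L = ((7 + 1)*(25 - 3) + (3 + 3**2 - 6*(-4)))*(-37) = (8*22 + (3 + 9 + 24))*(-37) = (176 + 36)*(-37) = 212*(-37) = -7844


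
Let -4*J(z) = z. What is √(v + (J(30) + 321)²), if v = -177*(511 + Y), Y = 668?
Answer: 3*I*√49067/2 ≈ 332.27*I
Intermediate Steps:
J(z) = -z/4
v = -208683 (v = -177*(511 + 668) = -177*1179 = -208683)
√(v + (J(30) + 321)²) = √(-208683 + (-¼*30 + 321)²) = √(-208683 + (-15/2 + 321)²) = √(-208683 + (627/2)²) = √(-208683 + 393129/4) = √(-441603/4) = 3*I*√49067/2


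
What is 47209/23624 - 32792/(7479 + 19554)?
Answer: 501522689/638627592 ≈ 0.78531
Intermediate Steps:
47209/23624 - 32792/(7479 + 19554) = 47209*(1/23624) - 32792/27033 = 47209/23624 - 32792*1/27033 = 47209/23624 - 32792/27033 = 501522689/638627592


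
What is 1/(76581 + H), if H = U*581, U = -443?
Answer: -1/180802 ≈ -5.5309e-6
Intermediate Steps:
H = -257383 (H = -443*581 = -257383)
1/(76581 + H) = 1/(76581 - 257383) = 1/(-180802) = -1/180802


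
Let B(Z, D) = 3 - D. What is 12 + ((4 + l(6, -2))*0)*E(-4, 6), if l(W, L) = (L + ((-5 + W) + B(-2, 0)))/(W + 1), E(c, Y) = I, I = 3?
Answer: 12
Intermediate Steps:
E(c, Y) = 3
l(W, L) = (-2 + L + W)/(1 + W) (l(W, L) = (L + ((-5 + W) + (3 - 1*0)))/(W + 1) = (L + ((-5 + W) + (3 + 0)))/(1 + W) = (L + ((-5 + W) + 3))/(1 + W) = (L + (-2 + W))/(1 + W) = (-2 + L + W)/(1 + W))
12 + ((4 + l(6, -2))*0)*E(-4, 6) = 12 + ((4 + (-2 - 2 + 6)/(1 + 6))*0)*3 = 12 + ((4 + 2/7)*0)*3 = 12 + ((30/7)*0)*3 = 12 + 0*3 = 12 + 0 = 12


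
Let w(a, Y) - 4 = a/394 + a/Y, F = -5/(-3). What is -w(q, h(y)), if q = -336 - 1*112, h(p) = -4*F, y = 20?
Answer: -69012/985 ≈ -70.063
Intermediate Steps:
F = 5/3 (F = -5*(-⅓) = 5/3 ≈ 1.6667)
h(p) = -20/3 (h(p) = -4*5/3 = -20/3)
q = -448 (q = -336 - 112 = -448)
w(a, Y) = 4 + a/394 + a/Y (w(a, Y) = 4 + (a/394 + a/Y) = 4 + a/394 + a/Y)
-w(q, h(y)) = -(4 + (1/394)*(-448) - 448/(-20/3)) = -(4 - 224/197 - 448*(-3/20)) = -(4 - 224/197 + 336/5) = -1*69012/985 = -69012/985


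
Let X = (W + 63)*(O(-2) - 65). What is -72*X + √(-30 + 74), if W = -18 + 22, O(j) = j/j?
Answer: 308736 + 2*√11 ≈ 3.0874e+5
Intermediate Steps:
O(j) = 1
W = 4
X = -4288 (X = (4 + 63)*(1 - 65) = 67*(-64) = -4288)
-72*X + √(-30 + 74) = -72*(-4288) + √(-30 + 74) = 308736 + √44 = 308736 + 2*√11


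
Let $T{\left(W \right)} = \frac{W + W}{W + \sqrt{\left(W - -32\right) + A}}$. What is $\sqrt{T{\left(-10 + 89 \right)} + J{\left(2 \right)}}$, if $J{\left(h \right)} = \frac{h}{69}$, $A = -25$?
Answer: $\frac{\sqrt{763140 + 138 \sqrt{86}}}{69 \sqrt{79 + \sqrt{86}}} \approx 1.3487$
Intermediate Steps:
$J{\left(h \right)} = \frac{h}{69}$ ($J{\left(h \right)} = h \frac{1}{69} = \frac{h}{69}$)
$T{\left(W \right)} = \frac{2 W}{W + \sqrt{7 + W}}$ ($T{\left(W \right)} = \frac{W + W}{W + \sqrt{\left(W - -32\right) - 25}} = \frac{2 W}{W + \sqrt{\left(W + 32\right) - 25}} = \frac{2 W}{W + \sqrt{\left(32 + W\right) - 25}} = \frac{2 W}{W + \sqrt{7 + W}}$)
$\sqrt{T{\left(-10 + 89 \right)} + J{\left(2 \right)}} = \sqrt{\frac{2 \left(-10 + 89\right)}{\left(-10 + 89\right) + \sqrt{7 + \left(-10 + 89\right)}} + \frac{1}{69} \cdot 2} = \sqrt{2 \cdot 79 \frac{1}{79 + \sqrt{7 + 79}} + \frac{2}{69}} = \sqrt{2 \cdot 79 \frac{1}{79 + \sqrt{86}} + \frac{2}{69}} = \sqrt{\frac{158}{79 + \sqrt{86}} + \frac{2}{69}} = \sqrt{\frac{2}{69} + \frac{158}{79 + \sqrt{86}}}$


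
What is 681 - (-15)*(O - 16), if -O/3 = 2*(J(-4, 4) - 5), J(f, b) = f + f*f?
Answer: -189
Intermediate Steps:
J(f, b) = f + f²
O = -42 (O = -6*(-4*(1 - 4) - 5) = -6*(-4*(-3) - 5) = -6*(12 - 5) = -6*7 = -3*14 = -42)
681 - (-15)*(O - 16) = 681 - (-15)*(-42 - 16) = 681 - (-15)*(-58) = 681 - 1*870 = 681 - 870 = -189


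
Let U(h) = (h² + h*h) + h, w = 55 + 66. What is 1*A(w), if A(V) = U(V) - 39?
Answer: 29364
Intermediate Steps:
w = 121
U(h) = h + 2*h² (U(h) = (h² + h²) + h = 2*h² + h = h + 2*h²)
A(V) = -39 + V*(1 + 2*V) (A(V) = V*(1 + 2*V) - 39 = -39 + V*(1 + 2*V))
1*A(w) = 1*(-39 + 121*(1 + 2*121)) = 1*(-39 + 121*(1 + 242)) = 1*(-39 + 121*243) = 1*(-39 + 29403) = 1*29364 = 29364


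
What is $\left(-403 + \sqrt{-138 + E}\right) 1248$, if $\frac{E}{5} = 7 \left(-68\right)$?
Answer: $-502944 + 1248 i \sqrt{2518} \approx -5.0294 \cdot 10^{5} + 62624.0 i$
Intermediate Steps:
$E = -2380$ ($E = 5 \cdot 7 \left(-68\right) = 5 \left(-476\right) = -2380$)
$\left(-403 + \sqrt{-138 + E}\right) 1248 = \left(-403 + \sqrt{-138 - 2380}\right) 1248 = \left(-403 + \sqrt{-2518}\right) 1248 = \left(-403 + i \sqrt{2518}\right) 1248 = -502944 + 1248 i \sqrt{2518}$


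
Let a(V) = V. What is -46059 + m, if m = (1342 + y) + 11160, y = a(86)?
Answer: -33471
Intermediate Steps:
y = 86
m = 12588 (m = (1342 + 86) + 11160 = 1428 + 11160 = 12588)
-46059 + m = -46059 + 12588 = -33471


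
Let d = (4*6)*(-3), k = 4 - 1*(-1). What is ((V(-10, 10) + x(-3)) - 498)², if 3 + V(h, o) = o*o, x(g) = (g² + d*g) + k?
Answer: 29241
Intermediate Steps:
k = 5 (k = 4 + 1 = 5)
d = -72 (d = 24*(-3) = -72)
x(g) = 5 + g² - 72*g (x(g) = (g² - 72*g) + 5 = 5 + g² - 72*g)
V(h, o) = -3 + o² (V(h, o) = -3 + o*o = -3 + o²)
((V(-10, 10) + x(-3)) - 498)² = (((-3 + 10²) + (5 + (-3)² - 72*(-3))) - 498)² = (((-3 + 100) + (5 + 9 + 216)) - 498)² = ((97 + 230) - 498)² = (327 - 498)² = (-171)² = 29241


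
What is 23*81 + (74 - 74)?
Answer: 1863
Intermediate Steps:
23*81 + (74 - 74) = 1863 + 0 = 1863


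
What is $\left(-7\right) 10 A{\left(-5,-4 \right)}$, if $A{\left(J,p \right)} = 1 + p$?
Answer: $210$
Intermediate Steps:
$\left(-7\right) 10 A{\left(-5,-4 \right)} = \left(-7\right) 10 \left(1 - 4\right) = \left(-70\right) \left(-3\right) = 210$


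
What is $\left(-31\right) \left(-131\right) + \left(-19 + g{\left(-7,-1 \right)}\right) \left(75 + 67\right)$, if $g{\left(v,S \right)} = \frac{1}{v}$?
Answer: $\frac{9399}{7} \approx 1342.7$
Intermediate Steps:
$\left(-31\right) \left(-131\right) + \left(-19 + g{\left(-7,-1 \right)}\right) \left(75 + 67\right) = \left(-31\right) \left(-131\right) + \left(-19 + \frac{1}{-7}\right) \left(75 + 67\right) = 4061 + \left(-19 - \frac{1}{7}\right) 142 = 4061 - \frac{19028}{7} = \frac{9399}{7}$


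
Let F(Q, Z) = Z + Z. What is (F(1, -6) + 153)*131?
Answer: 18471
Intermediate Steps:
F(Q, Z) = 2*Z
(F(1, -6) + 153)*131 = (2*(-6) + 153)*131 = (-12 + 153)*131 = 141*131 = 18471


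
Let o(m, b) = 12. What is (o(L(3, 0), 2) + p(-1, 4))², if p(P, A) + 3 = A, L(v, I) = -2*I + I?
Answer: 169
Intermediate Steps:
L(v, I) = -I
p(P, A) = -3 + A
(o(L(3, 0), 2) + p(-1, 4))² = (12 + (-3 + 4))² = (12 + 1)² = 13² = 169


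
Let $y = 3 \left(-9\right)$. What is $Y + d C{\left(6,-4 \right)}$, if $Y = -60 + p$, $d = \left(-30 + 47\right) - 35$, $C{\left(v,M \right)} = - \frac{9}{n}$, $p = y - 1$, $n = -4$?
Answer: $- \frac{257}{2} \approx -128.5$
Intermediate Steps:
$y = -27$
$p = -28$ ($p = -27 - 1 = -28$)
$C{\left(v,M \right)} = \frac{9}{4}$ ($C{\left(v,M \right)} = - \frac{9}{-4} = \left(-9\right) \left(- \frac{1}{4}\right) = \frac{9}{4}$)
$d = -18$ ($d = 17 - 35 = -18$)
$Y = -88$ ($Y = -60 - 28 = -88$)
$Y + d C{\left(6,-4 \right)} = -88 - \frac{81}{2} = - \frac{257}{2}$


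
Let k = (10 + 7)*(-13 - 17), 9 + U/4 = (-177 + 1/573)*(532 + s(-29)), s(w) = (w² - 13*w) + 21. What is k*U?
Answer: 122141584360/191 ≈ 6.3948e+8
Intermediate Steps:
s(w) = 21 + w² - 13*w
U = -718479908/573 (U = -36 + 4*((-177 + 1/573)*(532 + (21 + (-29)² - 13*(-29)))) = -36 + 4*((-177 + 1/573)*(532 + (21 + 841 + 377))) = -36 + 4*(-101420*(532 + 1239)/573) = -36 + 4*(-101420/573*1771) = -36 + 4*(-179614820/573) = -36 - 718459280/573 = -718479908/573 ≈ -1.2539e+6)
k = -510 (k = 17*(-30) = -510)
k*U = -510*(-718479908/573) = 122141584360/191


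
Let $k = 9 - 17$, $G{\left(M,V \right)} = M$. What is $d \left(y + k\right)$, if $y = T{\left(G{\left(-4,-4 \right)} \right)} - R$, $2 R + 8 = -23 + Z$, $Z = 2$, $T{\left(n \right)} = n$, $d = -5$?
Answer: $- \frac{25}{2} \approx -12.5$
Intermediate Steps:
$k = -8$
$R = - \frac{29}{2}$ ($R = -4 + \frac{-23 + 2}{2} = -4 + \frac{1}{2} \left(-21\right) = -4 - \frac{21}{2} = - \frac{29}{2} \approx -14.5$)
$y = \frac{21}{2}$ ($y = -4 - - \frac{29}{2} = -4 + \frac{29}{2} = \frac{21}{2} \approx 10.5$)
$d \left(y + k\right) = - 5 \left(\frac{21}{2} - 8\right) = \left(-5\right) \frac{5}{2} = - \frac{25}{2}$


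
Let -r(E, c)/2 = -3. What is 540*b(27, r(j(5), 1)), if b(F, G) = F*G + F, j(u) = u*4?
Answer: 102060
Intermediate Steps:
j(u) = 4*u
r(E, c) = 6 (r(E, c) = -2*(-3) = 6)
b(F, G) = F + F*G
540*b(27, r(j(5), 1)) = 540*(27*(1 + 6)) = 540*(27*7) = 540*189 = 102060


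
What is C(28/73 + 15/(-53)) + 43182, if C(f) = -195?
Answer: 42987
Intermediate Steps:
C(28/73 + 15/(-53)) + 43182 = -195 + 43182 = 42987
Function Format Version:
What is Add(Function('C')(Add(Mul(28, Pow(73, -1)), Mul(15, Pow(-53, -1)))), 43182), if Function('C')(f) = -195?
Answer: 42987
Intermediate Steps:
Add(Function('C')(Add(Mul(28, Pow(73, -1)), Mul(15, Pow(-53, -1)))), 43182) = Add(-195, 43182) = 42987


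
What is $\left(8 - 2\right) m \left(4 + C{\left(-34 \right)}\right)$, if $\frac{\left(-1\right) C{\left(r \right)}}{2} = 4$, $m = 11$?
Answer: $-264$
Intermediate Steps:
$C{\left(r \right)} = -8$ ($C{\left(r \right)} = \left(-2\right) 4 = -8$)
$\left(8 - 2\right) m \left(4 + C{\left(-34 \right)}\right) = \left(8 - 2\right) 11 \left(4 - 8\right) = 6 \cdot 11 \left(-4\right) = 66 \left(-4\right) = -264$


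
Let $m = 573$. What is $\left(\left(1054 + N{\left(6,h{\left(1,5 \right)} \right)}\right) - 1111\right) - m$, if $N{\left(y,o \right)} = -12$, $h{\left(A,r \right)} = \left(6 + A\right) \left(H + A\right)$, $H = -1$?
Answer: $-642$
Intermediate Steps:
$h{\left(A,r \right)} = \left(-1 + A\right) \left(6 + A\right)$ ($h{\left(A,r \right)} = \left(6 + A\right) \left(-1 + A\right) = \left(-1 + A\right) \left(6 + A\right)$)
$\left(\left(1054 + N{\left(6,h{\left(1,5 \right)} \right)}\right) - 1111\right) - m = \left(\left(1054 - 12\right) - 1111\right) - 573 = \left(1042 - 1111\right) - 573 = -69 - 573 = -642$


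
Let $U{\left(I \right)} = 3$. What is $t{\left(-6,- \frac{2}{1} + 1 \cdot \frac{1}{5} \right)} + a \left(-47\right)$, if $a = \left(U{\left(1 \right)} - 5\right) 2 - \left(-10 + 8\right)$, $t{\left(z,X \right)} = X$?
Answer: $\frac{461}{5} \approx 92.2$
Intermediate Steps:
$a = -2$ ($a = \left(3 - 5\right) 2 - \left(-10 + 8\right) = \left(-2\right) 2 - -2 = -4 + 2 = -2$)
$t{\left(-6,- \frac{2}{1} + 1 \cdot \frac{1}{5} \right)} + a \left(-47\right) = \left(- \frac{2}{1} + 1 \cdot \frac{1}{5}\right) - -94 = \left(\left(-2\right) 1 + 1 \cdot \frac{1}{5}\right) + 94 = \left(-2 + \frac{1}{5}\right) + 94 = - \frac{9}{5} + 94 = \frac{461}{5}$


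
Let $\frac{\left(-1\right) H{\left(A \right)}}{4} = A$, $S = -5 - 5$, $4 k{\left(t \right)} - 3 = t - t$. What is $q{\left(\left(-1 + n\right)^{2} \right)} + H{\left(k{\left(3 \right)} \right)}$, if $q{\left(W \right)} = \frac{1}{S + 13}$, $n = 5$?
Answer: $- \frac{8}{3} \approx -2.6667$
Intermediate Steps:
$k{\left(t \right)} = \frac{3}{4}$ ($k{\left(t \right)} = \frac{3}{4} + \frac{t - t}{4} = \frac{3}{4} + \frac{1}{4} \cdot 0 = \frac{3}{4} + 0 = \frac{3}{4}$)
$S = -10$ ($S = -5 - 5 = -10$)
$H{\left(A \right)} = - 4 A$
$q{\left(W \right)} = \frac{1}{3}$ ($q{\left(W \right)} = \frac{1}{-10 + 13} = \frac{1}{3}$)
$q{\left(\left(-1 + n\right)^{2} \right)} + H{\left(k{\left(3 \right)} \right)} = \frac{1}{3} - 3 = - \frac{8}{3}$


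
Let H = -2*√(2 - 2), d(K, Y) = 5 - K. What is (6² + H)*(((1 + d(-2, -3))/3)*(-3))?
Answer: -288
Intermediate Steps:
H = 0 (H = -2*√0 = -2*0 = 0)
(6² + H)*(((1 + d(-2, -3))/3)*(-3)) = (6² + 0)*(((1 + (5 - 1*(-2)))/3)*(-3)) = (36 + 0)*(((1 + (5 + 2))*(⅓))*(-3)) = 36*(((1 + 7)*(⅓))*(-3)) = 36*((8*(⅓))*(-3)) = 36*((8/3)*(-3)) = 36*(-8) = -288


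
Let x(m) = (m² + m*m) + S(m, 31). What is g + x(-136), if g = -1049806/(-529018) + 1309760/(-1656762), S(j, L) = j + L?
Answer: 8082728197409146/219114229929 ≈ 36888.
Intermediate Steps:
S(j, L) = L + j
x(m) = 31 + m + 2*m² (x(m) = (m² + m*m) + (31 + m) = (m² + m²) + (31 + m) = 2*m² + (31 + m) = 31 + m + 2*m²)
g = 261598018123/219114229929 (g = -1049806*(-1/529018) + 1309760*(-1/1656762) = 524903/264509 - 654880/828381 = 261598018123/219114229929 ≈ 1.1939)
g + x(-136) = 261598018123/219114229929 + (31 - 136 + 2*(-136)²) = 261598018123/219114229929 + (31 - 136 + 2*18496) = 261598018123/219114229929 + (31 - 136 + 36992) = 261598018123/219114229929 + 36887 = 8082728197409146/219114229929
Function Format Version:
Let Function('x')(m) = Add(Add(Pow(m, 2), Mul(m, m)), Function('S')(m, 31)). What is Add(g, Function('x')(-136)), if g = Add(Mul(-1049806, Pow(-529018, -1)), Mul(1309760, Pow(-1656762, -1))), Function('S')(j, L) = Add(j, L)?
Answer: Rational(8082728197409146, 219114229929) ≈ 36888.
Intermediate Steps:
Function('S')(j, L) = Add(L, j)
Function('x')(m) = Add(31, m, Mul(2, Pow(m, 2))) (Function('x')(m) = Add(Add(Pow(m, 2), Mul(m, m)), Add(31, m)) = Add(Add(Pow(m, 2), Pow(m, 2)), Add(31, m)) = Add(Mul(2, Pow(m, 2)), Add(31, m)) = Add(31, m, Mul(2, Pow(m, 2))))
g = Rational(261598018123, 219114229929) (g = Add(Mul(-1049806, Rational(-1, 529018)), Mul(1309760, Rational(-1, 1656762))) = Add(Rational(524903, 264509), Rational(-654880, 828381)) = Rational(261598018123, 219114229929) ≈ 1.1939)
Add(g, Function('x')(-136)) = Add(Rational(261598018123, 219114229929), Add(31, -136, Mul(2, Pow(-136, 2)))) = Add(Rational(261598018123, 219114229929), Add(31, -136, Mul(2, 18496))) = Add(Rational(261598018123, 219114229929), Add(31, -136, 36992)) = Add(Rational(261598018123, 219114229929), 36887) = Rational(8082728197409146, 219114229929)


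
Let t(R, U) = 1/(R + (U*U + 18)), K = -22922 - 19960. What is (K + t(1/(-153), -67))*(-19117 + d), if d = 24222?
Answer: -30191113539327/137914 ≈ -2.1891e+8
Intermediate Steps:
K = -42882
t(R, U) = 1/(18 + R + U²) (t(R, U) = 1/(R + (U² + 18)) = 1/(R + (18 + U²)) = 1/(18 + R + U²))
(K + t(1/(-153), -67))*(-19117 + d) = (-42882 + 1/(18 + 1/(-153) + (-67)²))*(-19117 + 24222) = (-42882 + 1/(18 - 1/153 + 4489))*5105 = (-42882 + 1/(689570/153))*5105 = (-42882 + 153/689570)*5105 = -29570140587/689570*5105 = -30191113539327/137914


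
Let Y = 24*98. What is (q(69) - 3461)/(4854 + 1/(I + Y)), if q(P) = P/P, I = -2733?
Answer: -1318260/1849373 ≈ -0.71281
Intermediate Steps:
Y = 2352
q(P) = 1
(q(69) - 3461)/(4854 + 1/(I + Y)) = (1 - 3461)/(4854 + 1/(-2733 + 2352)) = -3460/(4854 + 1/(-381)) = -3460/(4854 - 1/381) = -3460/1849373/381 = -3460*381/1849373 = -1318260/1849373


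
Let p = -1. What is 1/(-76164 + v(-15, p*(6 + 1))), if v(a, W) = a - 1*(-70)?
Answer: -1/76109 ≈ -1.3139e-5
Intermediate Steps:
v(a, W) = 70 + a (v(a, W) = a + 70 = 70 + a)
1/(-76164 + v(-15, p*(6 + 1))) = 1/(-76164 + (70 - 15)) = 1/(-76164 + 55) = 1/(-76109) = -1/76109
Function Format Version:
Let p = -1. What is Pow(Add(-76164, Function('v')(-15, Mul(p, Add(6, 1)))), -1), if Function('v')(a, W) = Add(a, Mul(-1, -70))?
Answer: Rational(-1, 76109) ≈ -1.3139e-5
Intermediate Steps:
Function('v')(a, W) = Add(70, a) (Function('v')(a, W) = Add(a, 70) = Add(70, a))
Pow(Add(-76164, Function('v')(-15, Mul(p, Add(6, 1)))), -1) = Pow(Add(-76164, Add(70, -15)), -1) = Pow(Add(-76164, 55), -1) = Pow(-76109, -1) = Rational(-1, 76109)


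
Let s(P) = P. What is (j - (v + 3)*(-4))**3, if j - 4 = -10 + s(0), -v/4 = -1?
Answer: 10648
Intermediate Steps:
v = 4 (v = -4*(-1) = 4)
j = -6 (j = 4 + (-10 + 0) = 4 - 10 = -6)
(j - (v + 3)*(-4))**3 = (-6 - (4 + 3)*(-4))**3 = (-6 - 7*(-4))**3 = (-6 - 1*(-28))**3 = (-6 + 28)**3 = 22**3 = 10648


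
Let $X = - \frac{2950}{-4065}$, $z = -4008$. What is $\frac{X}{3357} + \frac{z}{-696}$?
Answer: $\frac{455800357}{79147989} \approx 5.7588$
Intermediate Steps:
$X = \frac{590}{813}$ ($X = \left(-2950\right) \left(- \frac{1}{4065}\right) = \frac{590}{813} \approx 0.72571$)
$\frac{X}{3357} + \frac{z}{-696} = \frac{590}{813 \cdot 3357} - \frac{4008}{-696} = \frac{590}{813} \cdot \frac{1}{3357} - - \frac{167}{29} = \frac{590}{2729241} + \frac{167}{29} = \frac{455800357}{79147989}$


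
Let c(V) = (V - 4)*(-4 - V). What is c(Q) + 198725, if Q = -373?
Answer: 59612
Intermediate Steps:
c(V) = (-4 + V)*(-4 - V)
c(Q) + 198725 = (16 - 1*(-373)²) + 198725 = (16 - 1*139129) + 198725 = (16 - 139129) + 198725 = -139113 + 198725 = 59612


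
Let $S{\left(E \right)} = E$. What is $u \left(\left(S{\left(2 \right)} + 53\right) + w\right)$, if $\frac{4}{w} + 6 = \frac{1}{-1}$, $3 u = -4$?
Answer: $- \frac{508}{7} \approx -72.571$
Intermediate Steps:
$u = - \frac{4}{3}$ ($u = \frac{1}{3} \left(-4\right) = - \frac{4}{3} \approx -1.3333$)
$w = - \frac{4}{7}$ ($w = \frac{4}{-6 + \frac{1}{-1}} = \frac{4}{-6 - 1} = \frac{4}{-7} = 4 \left(- \frac{1}{7}\right) = - \frac{4}{7} \approx -0.57143$)
$u \left(\left(S{\left(2 \right)} + 53\right) + w\right) = - \frac{4 \left(\left(2 + 53\right) - \frac{4}{7}\right)}{3} = - \frac{4 \left(55 - \frac{4}{7}\right)}{3} = \left(- \frac{4}{3}\right) \frac{381}{7} = - \frac{508}{7}$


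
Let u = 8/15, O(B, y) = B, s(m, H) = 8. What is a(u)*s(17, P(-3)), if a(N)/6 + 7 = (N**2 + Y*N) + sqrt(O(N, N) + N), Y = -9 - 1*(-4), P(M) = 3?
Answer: -33776/75 + 64*sqrt(15)/5 ≈ -400.77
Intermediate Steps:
u = 8/15 (u = 8*(1/15) = 8/15 ≈ 0.53333)
Y = -5 (Y = -9 + 4 = -5)
a(N) = -42 - 30*N + 6*N**2 + 6*sqrt(2)*sqrt(N) (a(N) = -42 + 6*((N**2 - 5*N) + sqrt(N + N)) = -42 + 6*((N**2 - 5*N) + sqrt(2*N)) = -42 + 6*((N**2 - 5*N) + sqrt(2)*sqrt(N)) = -42 + 6*(N**2 - 5*N + sqrt(2)*sqrt(N)) = -42 + (-30*N + 6*N**2 + 6*sqrt(2)*sqrt(N)) = -42 - 30*N + 6*N**2 + 6*sqrt(2)*sqrt(N))
a(u)*s(17, P(-3)) = (-42 - 30*8/15 + 6*(8/15)**2 + 6*sqrt(2)*sqrt(8/15))*8 = (-42 - 16 + 6*(64/225) + 6*sqrt(2)*(2*sqrt(30)/15))*8 = (-42 - 16 + 128/75 + 8*sqrt(15)/5)*8 = (-4222/75 + 8*sqrt(15)/5)*8 = -33776/75 + 64*sqrt(15)/5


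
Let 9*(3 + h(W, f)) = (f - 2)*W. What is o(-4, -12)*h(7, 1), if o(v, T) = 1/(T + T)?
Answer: 17/108 ≈ 0.15741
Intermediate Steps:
o(v, T) = 1/(2*T)
h(W, f) = -3 + W*(-2 + f)/9 (h(W, f) = -3 + ((f - 2)*W)/9 = -3 + ((-2 + f)*W)/9 = -3 + (W*(-2 + f))/9 = -3 + W*(-2 + f)/9)
o(-4, -12)*h(7, 1) = ((½)/(-12))*(-3 - 2/9*7 + (⅑)*7*1) = ((½)*(-1/12))*(-3 - 14/9 + 7/9) = -1/24*(-34/9) = 17/108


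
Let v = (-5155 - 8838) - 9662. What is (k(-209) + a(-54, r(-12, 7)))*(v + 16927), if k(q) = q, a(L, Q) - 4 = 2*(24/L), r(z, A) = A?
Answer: 12466984/9 ≈ 1.3852e+6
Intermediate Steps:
a(L, Q) = 4 + 48/L (a(L, Q) = 4 + 2*(24/L) = 4 + 48/L)
v = -23655 (v = -13993 - 9662 = -23655)
(k(-209) + a(-54, r(-12, 7)))*(v + 16927) = (-209 + (4 + 48/(-54)))*(-23655 + 16927) = (-209 + (4 + 48*(-1/54)))*(-6728) = (-209 + (4 - 8/9))*(-6728) = (-209 + 28/9)*(-6728) = -1853/9*(-6728) = 12466984/9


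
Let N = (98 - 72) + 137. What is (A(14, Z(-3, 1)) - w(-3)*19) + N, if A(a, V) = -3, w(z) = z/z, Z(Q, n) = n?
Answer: 141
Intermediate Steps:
w(z) = 1
N = 163 (N = 26 + 137 = 163)
(A(14, Z(-3, 1)) - w(-3)*19) + N = (-3 - 19) + 163 = -22 + 163 = 141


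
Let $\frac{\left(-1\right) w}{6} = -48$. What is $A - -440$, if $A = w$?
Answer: $728$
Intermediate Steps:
$w = 288$ ($w = \left(-6\right) \left(-48\right) = 288$)
$A = 288$
$A - -440 = 288 - -440 = 288 + 440 = 728$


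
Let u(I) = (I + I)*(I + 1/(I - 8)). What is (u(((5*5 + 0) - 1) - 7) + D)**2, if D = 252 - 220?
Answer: 30514576/81 ≈ 3.7672e+5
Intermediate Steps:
u(I) = 2*I*(I + 1/(-8 + I)) (u(I) = (2*I)*(I + 1/(-8 + I)) = 2*I*(I + 1/(-8 + I)))
D = 32
(u(((5*5 + 0) - 1) - 7) + D)**2 = (2*(((5*5 + 0) - 1) - 7)*(1 + (((5*5 + 0) - 1) - 7)**2 - 8*(((5*5 + 0) - 1) - 7))/(-8 + (((5*5 + 0) - 1) - 7)) + 32)**2 = (2*(((25 + 0) - 1) - 7)*(1 + (((25 + 0) - 1) - 7)**2 - 8*(((25 + 0) - 1) - 7))/(-8 + (((25 + 0) - 1) - 7)) + 32)**2 = (2*((25 - 1) - 7)*(1 + ((25 - 1) - 7)**2 - 8*((25 - 1) - 7))/(-8 + ((25 - 1) - 7)) + 32)**2 = (2*(24 - 7)*(1 + (24 - 7)**2 - 8*(24 - 7))/(-8 + (24 - 7)) + 32)**2 = (2*17*(1 + 17**2 - 8*17)/(-8 + 17) + 32)**2 = (2*17*(1 + 289 - 136)/9 + 32)**2 = (2*17*(1/9)*154 + 32)**2 = (5236/9 + 32)**2 = (5524/9)**2 = 30514576/81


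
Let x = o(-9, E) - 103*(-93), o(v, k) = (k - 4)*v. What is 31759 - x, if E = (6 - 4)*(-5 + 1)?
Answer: 22072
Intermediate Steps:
E = -8 (E = 2*(-4) = -8)
o(v, k) = v*(-4 + k) (o(v, k) = (-4 + k)*v = v*(-4 + k))
x = 9687 (x = -9*(-4 - 8) - 103*(-93) = -9*(-12) + 9579 = 108 + 9579 = 9687)
31759 - x = 31759 - 1*9687 = 31759 - 9687 = 22072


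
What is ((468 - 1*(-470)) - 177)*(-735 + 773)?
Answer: 28918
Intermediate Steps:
((468 - 1*(-470)) - 177)*(-735 + 773) = ((468 + 470) - 177)*38 = (938 - 177)*38 = 761*38 = 28918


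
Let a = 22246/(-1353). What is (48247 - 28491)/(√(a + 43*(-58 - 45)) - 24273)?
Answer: -162203521491/199291141105 - 4939*I*√8137866099/199291141105 ≈ -0.8139 - 0.0022357*I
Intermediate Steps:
a = -22246/1353 (a = 22246*(-1/1353) = -22246/1353 ≈ -16.442)
(48247 - 28491)/(√(a + 43*(-58 - 45)) - 24273) = (48247 - 28491)/(√(-22246/1353 + 43*(-58 - 45)) - 24273) = 19756/(√(-22246/1353 + 43*(-103)) - 24273) = 19756/(√(-22246/1353 - 4429) - 24273) = 19756/(√(-6014683/1353) - 24273) = 19756/(I*√8137866099/1353 - 24273) = 19756/(-24273 + I*√8137866099/1353)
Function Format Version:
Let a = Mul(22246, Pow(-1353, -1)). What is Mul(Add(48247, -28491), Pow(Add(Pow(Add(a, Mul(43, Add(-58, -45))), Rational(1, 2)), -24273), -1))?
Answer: Add(Rational(-162203521491, 199291141105), Mul(Rational(-4939, 199291141105), I, Pow(8137866099, Rational(1, 2)))) ≈ Add(-0.81390, Mul(-0.0022357, I))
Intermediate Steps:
a = Rational(-22246, 1353) (a = Mul(22246, Rational(-1, 1353)) = Rational(-22246, 1353) ≈ -16.442)
Mul(Add(48247, -28491), Pow(Add(Pow(Add(a, Mul(43, Add(-58, -45))), Rational(1, 2)), -24273), -1)) = Mul(Add(48247, -28491), Pow(Add(Pow(Add(Rational(-22246, 1353), Mul(43, Add(-58, -45))), Rational(1, 2)), -24273), -1)) = Mul(19756, Pow(Add(Pow(Add(Rational(-22246, 1353), Mul(43, -103)), Rational(1, 2)), -24273), -1)) = Mul(19756, Pow(Add(Pow(Add(Rational(-22246, 1353), -4429), Rational(1, 2)), -24273), -1)) = Mul(19756, Pow(Add(Pow(Rational(-6014683, 1353), Rational(1, 2)), -24273), -1)) = Mul(19756, Pow(Add(Mul(Rational(1, 1353), I, Pow(8137866099, Rational(1, 2))), -24273), -1)) = Mul(19756, Pow(Add(-24273, Mul(Rational(1, 1353), I, Pow(8137866099, Rational(1, 2)))), -1))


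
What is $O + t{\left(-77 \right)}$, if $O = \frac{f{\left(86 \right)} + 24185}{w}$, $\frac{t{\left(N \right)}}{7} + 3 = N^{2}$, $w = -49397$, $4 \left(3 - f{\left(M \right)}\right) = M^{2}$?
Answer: $\frac{2049064015}{49397} \approx 41482.0$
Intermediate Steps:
$f{\left(M \right)} = 3 - \frac{M^{2}}{4}$
$t{\left(N \right)} = -21 + 7 N^{2}$
$O = - \frac{22339}{49397}$ ($O = \frac{\left(3 - \frac{86^{2}}{4}\right) + 24185}{-49397} = \left(\left(3 - 1849\right) + 24185\right) \left(- \frac{1}{49397}\right) = \left(-1846 + 24185\right) \left(- \frac{1}{49397}\right) = 22339 \left(- \frac{1}{49397}\right) = - \frac{22339}{49397} \approx -0.45223$)
$O + t{\left(-77 \right)} = - \frac{22339}{49397} - \left(21 - 7 \left(-77\right)^{2}\right) = - \frac{22339}{49397} + \left(-21 + 7 \cdot 5929\right) = - \frac{22339}{49397} + \left(-21 + 41503\right) = - \frac{22339}{49397} + 41482 = \frac{2049064015}{49397}$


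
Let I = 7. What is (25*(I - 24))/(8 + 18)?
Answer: -425/26 ≈ -16.346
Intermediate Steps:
(25*(I - 24))/(8 + 18) = (25*(7 - 24))/(8 + 18) = (25*(-17))/26 = (1/26)*(-425) = -425/26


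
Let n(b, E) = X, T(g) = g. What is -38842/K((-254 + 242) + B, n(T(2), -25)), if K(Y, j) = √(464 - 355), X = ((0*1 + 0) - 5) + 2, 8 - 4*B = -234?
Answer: -38842*√109/109 ≈ -3720.4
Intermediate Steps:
B = 121/2 (B = 2 - ¼*(-234) = 2 + 117/2 = 121/2 ≈ 60.500)
X = -3 (X = ((0 + 0) - 5) + 2 = (0 - 5) + 2 = -5 + 2 = -3)
n(b, E) = -3
K(Y, j) = √109
-38842/K((-254 + 242) + B, n(T(2), -25)) = -38842*√109/109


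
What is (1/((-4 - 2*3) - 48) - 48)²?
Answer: 7756225/3364 ≈ 2305.7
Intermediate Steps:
(1/((-4 - 2*3) - 48) - 48)² = (1/((-4 - 6) - 48) - 48)² = (1/(-10 - 48) - 48)² = (1/(-58) - 48)² = (-1/58 - 48)² = (-2785/58)² = 7756225/3364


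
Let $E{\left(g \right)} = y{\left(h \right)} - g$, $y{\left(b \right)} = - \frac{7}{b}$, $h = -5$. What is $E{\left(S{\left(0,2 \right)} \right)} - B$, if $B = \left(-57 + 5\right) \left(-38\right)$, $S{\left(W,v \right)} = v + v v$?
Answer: $- \frac{9903}{5} \approx -1980.6$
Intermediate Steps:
$S{\left(W,v \right)} = v + v^{2}$
$B = 1976$ ($B = \left(-52\right) \left(-38\right) = 1976$)
$E{\left(g \right)} = \frac{7}{5} - g$ ($E{\left(g \right)} = - \frac{7}{-5} - g = \left(-7\right) \left(- \frac{1}{5}\right) - g = \frac{7}{5} - g$)
$E{\left(S{\left(0,2 \right)} \right)} - B = \left(\frac{7}{5} - 2 \left(1 + 2\right)\right) - 1976 = \left(\frac{7}{5} - 2 \cdot 3\right) - 1976 = \left(\frac{7}{5} - 6\right) - 1976 = - \frac{23}{5} - 1976 = - \frac{9903}{5}$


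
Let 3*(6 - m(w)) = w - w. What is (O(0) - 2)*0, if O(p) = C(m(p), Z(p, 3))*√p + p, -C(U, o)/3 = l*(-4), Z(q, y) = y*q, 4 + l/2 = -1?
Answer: 0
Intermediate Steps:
l = -10 (l = -8 + 2*(-1) = -8 - 2 = -10)
m(w) = 6 (m(w) = 6 - (w - w)/3 = 6 - ⅓*0 = 6 + 0 = 6)
Z(q, y) = q*y
C(U, o) = -120 (C(U, o) = -(-30)*(-4) = -3*40 = -120)
O(p) = p - 120*√p (O(p) = -120*√p + p = p - 120*√p)
(O(0) - 2)*0 = ((0 - 120*√0) - 2)*0 = ((0 - 120*0) - 2)*0 = ((0 + 0) - 2)*0 = (0 - 2)*0 = -2*0 = 0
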